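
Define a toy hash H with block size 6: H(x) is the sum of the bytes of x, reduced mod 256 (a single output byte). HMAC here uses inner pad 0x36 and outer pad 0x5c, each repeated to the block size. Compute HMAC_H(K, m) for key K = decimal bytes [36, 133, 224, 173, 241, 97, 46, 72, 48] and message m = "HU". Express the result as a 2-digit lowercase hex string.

01

Key decimal bytes [36, 133, 224, 173, 241, 97, 46, 72, 48] = 24 85 e0 ad f1 61 2e 48 30 is 9 bytes > B = 6, so hash it first: H(key) = 2e, then zero-pad to 6 bytes: K' = 2e 00 00 00 00 00.
K' ⊕ ipad = 18 36 36 36 36 36.  K' ⊕ opad = 72 5c 5c 5c 5c 5c.
Inner input = (K'⊕ipad) ∥ m = 18 36 36 36 36 36 ∥ 48 55.
Inner hash: sum = 24+54+54+54+54+54+72+85 = 451; mod 256 = 195 → c3.
Outer input = (K'⊕opad) ∥ inner = 72 5c 5c 5c 5c 5c ∥ c3.
Outer hash (tag): sum = 114+92+92+92+92+92+195 = 769; mod 256 = 1 → 01.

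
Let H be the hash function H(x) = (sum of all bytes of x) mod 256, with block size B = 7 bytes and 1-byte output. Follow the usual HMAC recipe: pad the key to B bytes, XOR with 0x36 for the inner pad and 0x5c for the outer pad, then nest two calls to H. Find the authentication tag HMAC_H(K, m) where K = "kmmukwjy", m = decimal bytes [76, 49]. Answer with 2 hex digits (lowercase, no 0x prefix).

55

Key "kmmukwjy" = 6b 6d 6d 75 6b 77 6a 79 is 8 bytes > B = 7, so hash it first: H(key) = 7f, then zero-pad to 7 bytes: K' = 7f 00 00 00 00 00 00.
K' ⊕ ipad = 49 36 36 36 36 36 36.  K' ⊕ opad = 23 5c 5c 5c 5c 5c 5c.
Inner input = (K'⊕ipad) ∥ m = 49 36 36 36 36 36 36 ∥ 4c 31.
Inner hash: sum = 73+54+54+54+54+54+54+76+49 = 522; mod 256 = 10 → 0a.
Outer input = (K'⊕opad) ∥ inner = 23 5c 5c 5c 5c 5c 5c ∥ 0a.
Outer hash (tag): sum = 35+92+92+92+92+92+92+10 = 597; mod 256 = 85 → 55.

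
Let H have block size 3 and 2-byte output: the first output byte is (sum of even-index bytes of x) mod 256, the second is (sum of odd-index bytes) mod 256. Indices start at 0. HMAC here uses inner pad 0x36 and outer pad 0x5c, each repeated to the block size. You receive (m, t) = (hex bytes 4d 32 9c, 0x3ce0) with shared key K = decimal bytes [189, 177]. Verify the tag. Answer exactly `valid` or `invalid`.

invalid

Key decimal bytes [189, 177] = bd b1 is 2 bytes ≤ B = 3; zero-pad to 3 bytes: K' = bd b1 00.
K' ⊕ ipad = 8b 87 36; K' ⊕ opad = e1 ed 5c.
Inner hash: even-index sum = 243 mod 256 = 243; odd-index sum = 368 mod 256 = 112 → f3 70.
Outer hash (recomputed tag): even-index sum = 429 mod 256 = 173; odd-index sum = 480 mod 256 = 224 → ad e0.
Recomputed tag = ade0; claimed = 3ce0 → mismatch.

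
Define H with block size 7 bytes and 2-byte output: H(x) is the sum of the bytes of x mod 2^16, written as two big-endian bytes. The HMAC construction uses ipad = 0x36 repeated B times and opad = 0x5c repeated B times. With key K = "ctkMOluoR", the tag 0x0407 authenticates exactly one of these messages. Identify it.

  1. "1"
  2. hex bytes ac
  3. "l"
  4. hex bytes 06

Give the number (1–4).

4

Key "ctkMOluoR" = 63 74 6b 4d 4f 6c 75 6f 52 is 9 bytes > B = 7, so hash it first: H(key) = 03 80, then zero-pad to 7 bytes: K' = 03 80 00 00 00 00 00.
K' ⊕ ipad = 35 b6 36 36 36 36 36; K' ⊕ opad = 5f dc 5c 5c 5c 5c 5c.
m1: inner = H(35 b6 36 36 36 36 36 31) = 02 2a; tag = H(5f dc 5c 5c 5c 5c 5c 02 2a) = 0333
m2: inner = H(35 b6 36 36 36 36 36 ac) = 02 a5; tag = H(5f dc 5c 5c 5c 5c 5c 02 a5) = 03ae
m3: inner = H(35 b6 36 36 36 36 36 6c) = 02 65; tag = H(5f dc 5c 5c 5c 5c 5c 02 65) = 036e
m4: inner = H(35 b6 36 36 36 36 36 06) = 01 ff; tag = H(5f dc 5c 5c 5c 5c 5c 01 ff) = 0407 ← matches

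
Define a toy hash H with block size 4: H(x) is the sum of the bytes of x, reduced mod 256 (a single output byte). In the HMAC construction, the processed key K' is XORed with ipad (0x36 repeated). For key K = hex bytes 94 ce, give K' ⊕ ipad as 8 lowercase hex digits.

a2f83636

Key hex bytes 94 ce is 2 bytes ≤ B = 4; zero-pad to 4 bytes: K' = 94 ce 00 00.
XOR each byte with 0x36: 94⊕36=a2, ce⊕36=f8, 00⊕36=36, 00⊕36=36.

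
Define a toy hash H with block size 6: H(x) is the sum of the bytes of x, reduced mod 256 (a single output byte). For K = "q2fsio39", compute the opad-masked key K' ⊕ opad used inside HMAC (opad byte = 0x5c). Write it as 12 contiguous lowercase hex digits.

9c5c5c5c5c5c

Key "q2fsio39" = 71 32 66 73 69 6f 33 39 is 8 bytes > B = 6, so hash it first: H(key) = c0, then zero-pad to 6 bytes: K' = c0 00 00 00 00 00.
XOR each byte with 0x5c: c0⊕5c=9c, 00⊕5c=5c, 00⊕5c=5c, 00⊕5c=5c, 00⊕5c=5c, 00⊕5c=5c.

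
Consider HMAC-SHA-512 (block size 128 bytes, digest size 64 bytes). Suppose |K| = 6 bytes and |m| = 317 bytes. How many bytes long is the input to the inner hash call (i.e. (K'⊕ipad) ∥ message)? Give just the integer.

Key is 6 ≤ 128 bytes, zero-padded: |K'| = 128.
Inner input = (K'⊕ipad) ∥ m → 128 + 317 = 445 bytes.

445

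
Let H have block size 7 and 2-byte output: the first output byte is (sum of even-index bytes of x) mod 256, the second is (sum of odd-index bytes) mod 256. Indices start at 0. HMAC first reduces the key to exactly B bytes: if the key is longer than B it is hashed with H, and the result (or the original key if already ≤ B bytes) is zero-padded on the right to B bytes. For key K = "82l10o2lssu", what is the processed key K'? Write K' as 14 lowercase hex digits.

|K| = 11 > B = 7, so first hash the key.
H(K): even-index sum = 494 mod 256 = 238; odd-index sum = 433 mod 256 = 177 → ee b1.
Zero-pad H(K) = ee b1 to 7 bytes: K' = ee b1 00 00 00 00 00.

eeb10000000000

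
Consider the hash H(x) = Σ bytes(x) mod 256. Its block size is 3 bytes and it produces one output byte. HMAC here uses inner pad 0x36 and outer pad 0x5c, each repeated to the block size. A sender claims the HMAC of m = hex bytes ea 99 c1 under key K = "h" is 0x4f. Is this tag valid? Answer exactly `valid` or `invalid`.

Key "h" = 68 is 1 byte ≤ B = 3; zero-pad to 3 bytes: K' = 68 00 00.
K' ⊕ ipad = 5e 36 36; K' ⊕ opad = 34 5c 5c.
Inner hash: sum = 94+54+54+234+153+193 = 782; mod 256 = 14 → 0e.
Outer hash (recomputed tag): sum = 52+92+92+14 = 250 → fa.
Recomputed tag = fa; claimed = 4f → mismatch.

invalid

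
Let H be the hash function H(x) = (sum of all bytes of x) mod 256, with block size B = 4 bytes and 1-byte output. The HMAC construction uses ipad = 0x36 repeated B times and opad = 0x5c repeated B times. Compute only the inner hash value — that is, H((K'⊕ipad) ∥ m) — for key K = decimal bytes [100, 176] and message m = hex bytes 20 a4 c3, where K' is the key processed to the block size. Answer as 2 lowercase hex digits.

Key decimal bytes [100, 176] = 64 b0 is 2 bytes ≤ B = 4; zero-pad to 4 bytes: K' = 64 b0 00 00.
K' ⊕ ipad = 52 86 36 36.
Inner input = 52 86 36 36 ∥ 20 a4 c3.
Inner hash: sum = 82+134+54+54+32+164+195 = 715; mod 256 = 203 → cb.

cb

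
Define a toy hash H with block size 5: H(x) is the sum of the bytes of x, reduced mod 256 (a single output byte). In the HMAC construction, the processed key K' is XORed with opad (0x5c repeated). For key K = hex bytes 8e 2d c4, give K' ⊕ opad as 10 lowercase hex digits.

Key hex bytes 8e 2d c4 is 3 bytes ≤ B = 5; zero-pad to 5 bytes: K' = 8e 2d c4 00 00.
XOR each byte with 0x5c: 8e⊕5c=d2, 2d⊕5c=71, c4⊕5c=98, 00⊕5c=5c, 00⊕5c=5c.

d271985c5c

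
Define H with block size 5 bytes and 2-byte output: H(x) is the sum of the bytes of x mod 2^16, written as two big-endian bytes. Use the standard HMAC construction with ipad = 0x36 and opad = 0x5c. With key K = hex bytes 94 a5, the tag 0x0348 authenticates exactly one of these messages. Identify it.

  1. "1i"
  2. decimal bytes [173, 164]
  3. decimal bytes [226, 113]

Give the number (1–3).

1

Key hex bytes 94 a5 is 2 bytes ≤ B = 5; zero-pad to 5 bytes: K' = 94 a5 00 00 00.
K' ⊕ ipad = a2 93 36 36 36; K' ⊕ opad = c8 f9 5c 5c 5c.
m1: inner = H(a2 93 36 36 36 31 69) = 02 71; tag = H(c8 f9 5c 5c 5c 02 71) = 0348 ← matches
m2: inner = H(a2 93 36 36 36 ad a4) = 03 28; tag = H(c8 f9 5c 5c 5c 03 28) = 0300
m3: inner = H(a2 93 36 36 36 e2 71) = 03 2a; tag = H(c8 f9 5c 5c 5c 03 2a) = 0302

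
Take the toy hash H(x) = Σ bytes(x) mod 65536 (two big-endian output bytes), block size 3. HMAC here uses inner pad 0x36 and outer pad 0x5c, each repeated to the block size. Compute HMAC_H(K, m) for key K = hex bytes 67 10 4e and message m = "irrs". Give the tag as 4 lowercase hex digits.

014a

Key hex bytes 67 10 4e is exactly B = 3 bytes: K' = 67 10 4e.
K' ⊕ ipad = 51 26 78.  K' ⊕ opad = 3b 4c 12.
Inner input = (K'⊕ipad) ∥ m = 51 26 78 ∥ 69 72 72 73.
Inner hash: sum = 81+38+120+105+114+114+115 = 687 → 02 af.
Outer input = (K'⊕opad) ∥ inner = 3b 4c 12 ∥ 02 af.
Outer hash (tag): sum = 59+76+18+2+175 = 330 → 01 4a.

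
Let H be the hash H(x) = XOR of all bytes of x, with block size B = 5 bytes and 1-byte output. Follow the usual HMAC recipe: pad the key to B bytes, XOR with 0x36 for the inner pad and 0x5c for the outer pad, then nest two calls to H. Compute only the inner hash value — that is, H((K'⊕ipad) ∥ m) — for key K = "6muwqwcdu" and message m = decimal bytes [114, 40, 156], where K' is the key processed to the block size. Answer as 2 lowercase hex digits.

Key "6muwqwcdu" = 36 6d 75 77 71 77 63 64 75 is 9 bytes > B = 5, so hash it first: H(key) = 2d, then zero-pad to 5 bytes: K' = 2d 00 00 00 00.
K' ⊕ ipad = 1b 36 36 36 36.
Inner input = 1b 36 36 36 36 ∥ 72 28 9c.
Inner hash: XOR 1b⊕36⊕36⊕36⊕36⊕72⊕28⊕9c = dd.

dd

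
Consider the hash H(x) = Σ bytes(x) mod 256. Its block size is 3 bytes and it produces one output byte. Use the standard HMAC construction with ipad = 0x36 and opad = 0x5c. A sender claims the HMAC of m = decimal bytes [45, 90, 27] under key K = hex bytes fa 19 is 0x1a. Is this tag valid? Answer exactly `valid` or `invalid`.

valid

Key hex bytes fa 19 is 2 bytes ≤ B = 3; zero-pad to 3 bytes: K' = fa 19 00.
K' ⊕ ipad = cc 2f 36; K' ⊕ opad = a6 45 5c.
Inner hash: sum = 204+47+54+45+90+27 = 467; mod 256 = 211 → d3.
Outer hash (recomputed tag): sum = 166+69+92+211 = 538; mod 256 = 26 → 1a.
Recomputed tag = 1a; claimed = 1a → match.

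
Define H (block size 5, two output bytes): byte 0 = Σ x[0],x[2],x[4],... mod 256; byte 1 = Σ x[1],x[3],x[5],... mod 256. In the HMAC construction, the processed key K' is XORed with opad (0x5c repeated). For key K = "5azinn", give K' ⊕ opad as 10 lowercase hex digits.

Key "5azinn" = 35 61 7a 69 6e 6e is 6 bytes > B = 5, so hash it first: H(key) = 1d 38, then zero-pad to 5 bytes: K' = 1d 38 00 00 00.
XOR each byte with 0x5c: 1d⊕5c=41, 38⊕5c=64, 00⊕5c=5c, 00⊕5c=5c, 00⊕5c=5c.

41645c5c5c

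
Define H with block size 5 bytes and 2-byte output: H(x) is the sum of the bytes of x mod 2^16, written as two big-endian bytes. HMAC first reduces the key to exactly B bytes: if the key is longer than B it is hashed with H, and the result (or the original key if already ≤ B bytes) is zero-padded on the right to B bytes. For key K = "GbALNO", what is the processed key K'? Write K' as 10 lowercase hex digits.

01d3000000

|K| = 6 > B = 5, so first hash the key.
H(K): sum = 71+98+65+76+78+79 = 467 → 01 d3.
Zero-pad H(K) = 01 d3 to 5 bytes: K' = 01 d3 00 00 00.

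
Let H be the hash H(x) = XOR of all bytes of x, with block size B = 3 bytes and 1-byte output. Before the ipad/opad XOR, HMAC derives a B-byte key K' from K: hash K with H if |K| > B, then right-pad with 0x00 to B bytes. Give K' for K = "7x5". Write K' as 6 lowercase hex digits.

377835

Key "7x5" = 37 78 35 is exactly B = 3 bytes: K' = 37 78 35.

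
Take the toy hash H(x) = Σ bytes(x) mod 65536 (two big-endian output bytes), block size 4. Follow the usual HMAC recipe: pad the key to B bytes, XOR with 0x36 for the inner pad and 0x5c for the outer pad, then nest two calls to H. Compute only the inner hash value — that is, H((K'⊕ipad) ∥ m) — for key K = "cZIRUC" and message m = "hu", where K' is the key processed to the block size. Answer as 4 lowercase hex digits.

Key "cZIRUC" = 63 5a 49 52 55 43 is 6 bytes > B = 4, so hash it first: H(key) = 01 f0, then zero-pad to 4 bytes: K' = 01 f0 00 00.
K' ⊕ ipad = 37 c6 36 36.
Inner input = 37 c6 36 36 ∥ 68 75.
Inner hash: sum = 55+198+54+54+104+117 = 582 → 02 46.

0246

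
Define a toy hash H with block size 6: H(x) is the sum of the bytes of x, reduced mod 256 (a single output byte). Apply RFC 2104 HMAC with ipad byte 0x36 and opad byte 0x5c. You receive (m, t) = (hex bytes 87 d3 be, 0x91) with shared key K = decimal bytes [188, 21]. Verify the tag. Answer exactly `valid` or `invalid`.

invalid

Key decimal bytes [188, 21] = bc 15 is 2 bytes ≤ B = 6; zero-pad to 6 bytes: K' = bc 15 00 00 00 00.
K' ⊕ ipad = 8a 23 36 36 36 36; K' ⊕ opad = e0 49 5c 5c 5c 5c.
Inner hash: sum = 138+35+54+54+54+54+135+211+190 = 925; mod 256 = 157 → 9d.
Outer hash (recomputed tag): sum = 224+73+92+92+92+92+157 = 822; mod 256 = 54 → 36.
Recomputed tag = 36; claimed = 91 → mismatch.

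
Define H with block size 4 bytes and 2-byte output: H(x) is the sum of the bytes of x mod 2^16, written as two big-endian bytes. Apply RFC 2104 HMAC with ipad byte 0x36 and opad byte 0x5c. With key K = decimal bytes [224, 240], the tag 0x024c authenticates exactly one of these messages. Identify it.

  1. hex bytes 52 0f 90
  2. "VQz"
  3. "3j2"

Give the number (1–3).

2

Key decimal bytes [224, 240] = e0 f0 is 2 bytes ≤ B = 4; zero-pad to 4 bytes: K' = e0 f0 00 00.
K' ⊕ ipad = d6 c6 36 36; K' ⊕ opad = bc ac 5c 5c.
m1: inner = H(d6 c6 36 36 52 0f 90) = 02 f9; tag = H(bc ac 5c 5c 02 f9) = 031b
m2: inner = H(d6 c6 36 36 56 51 7a) = 03 29; tag = H(bc ac 5c 5c 03 29) = 024c ← matches
m3: inner = H(d6 c6 36 36 33 6a 32) = 02 d7; tag = H(bc ac 5c 5c 02 d7) = 02f9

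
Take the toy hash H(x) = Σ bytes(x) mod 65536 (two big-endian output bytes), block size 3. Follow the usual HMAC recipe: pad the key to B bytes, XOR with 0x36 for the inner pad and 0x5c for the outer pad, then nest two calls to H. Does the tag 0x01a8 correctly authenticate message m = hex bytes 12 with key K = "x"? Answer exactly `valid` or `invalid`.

valid

Key "x" = 78 is 1 byte ≤ B = 3; zero-pad to 3 bytes: K' = 78 00 00.
K' ⊕ ipad = 4e 36 36; K' ⊕ opad = 24 5c 5c.
Inner hash: sum = 78+54+54+18 = 204 → 00 cc.
Outer hash (recomputed tag): sum = 36+92+92+0+204 = 424 → 01 a8.
Recomputed tag = 01a8; claimed = 01a8 → match.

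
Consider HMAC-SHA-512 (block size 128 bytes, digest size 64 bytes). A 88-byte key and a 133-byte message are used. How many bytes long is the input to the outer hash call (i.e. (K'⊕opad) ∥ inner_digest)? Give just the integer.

Key is 88 ≤ 128 bytes, zero-padded: |K'| = 128.
Outer input = (K'⊕opad) ∥ H(inner) → 128 + 64 = 192 bytes.

192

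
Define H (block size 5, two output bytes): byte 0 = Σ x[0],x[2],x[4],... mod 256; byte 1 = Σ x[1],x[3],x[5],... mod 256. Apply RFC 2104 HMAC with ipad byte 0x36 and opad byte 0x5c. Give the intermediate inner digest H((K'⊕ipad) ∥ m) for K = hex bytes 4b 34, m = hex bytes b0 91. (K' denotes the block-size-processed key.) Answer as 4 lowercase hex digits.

Key hex bytes 4b 34 is 2 bytes ≤ B = 5; zero-pad to 5 bytes: K' = 4b 34 00 00 00.
K' ⊕ ipad = 7d 02 36 36 36.
Inner input = 7d 02 36 36 36 ∥ b0 91.
Inner hash: even-index sum = 378 mod 256 = 122; odd-index sum = 232 mod 256 = 232 → 7a e8.

7ae8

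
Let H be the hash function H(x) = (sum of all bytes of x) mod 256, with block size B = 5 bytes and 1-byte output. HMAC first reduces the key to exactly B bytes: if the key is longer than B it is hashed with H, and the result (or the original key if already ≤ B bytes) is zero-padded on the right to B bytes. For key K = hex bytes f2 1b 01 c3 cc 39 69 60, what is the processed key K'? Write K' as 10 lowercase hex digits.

|K| = 8 > B = 5, so first hash the key.
H(K): sum = 242+27+1+195+204+57+105+96 = 927; mod 256 = 159 → 9f.
Zero-pad H(K) = 9f to 5 bytes: K' = 9f 00 00 00 00.

9f00000000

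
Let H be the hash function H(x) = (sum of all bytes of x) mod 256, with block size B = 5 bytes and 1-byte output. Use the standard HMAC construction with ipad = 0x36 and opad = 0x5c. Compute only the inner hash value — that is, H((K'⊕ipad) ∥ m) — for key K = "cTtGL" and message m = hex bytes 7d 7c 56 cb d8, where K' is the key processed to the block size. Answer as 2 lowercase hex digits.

d6

Key "cTtGL" = 63 54 74 47 4c is exactly B = 5 bytes: K' = 63 54 74 47 4c.
K' ⊕ ipad = 55 62 42 71 7a.
Inner input = 55 62 42 71 7a ∥ 7d 7c 56 cb d8.
Inner hash: sum = 85+98+66+113+122+125+124+86+203+216 = 1238; mod 256 = 214 → d6.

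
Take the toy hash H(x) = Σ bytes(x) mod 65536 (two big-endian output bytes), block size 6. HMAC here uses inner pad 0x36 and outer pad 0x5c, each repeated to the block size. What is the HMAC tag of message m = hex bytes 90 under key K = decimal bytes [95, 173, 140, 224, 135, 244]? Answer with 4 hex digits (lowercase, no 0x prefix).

Key decimal bytes [95, 173, 140, 224, 135, 244] = 5f ad 8c e0 87 f4 is exactly B = 6 bytes: K' = 5f ad 8c e0 87 f4.
K' ⊕ ipad = 69 9b ba d6 b1 c2.  K' ⊕ opad = 03 f1 d0 bc db a8.
Inner input = (K'⊕ipad) ∥ m = 69 9b ba d6 b1 c2 ∥ 90.
Inner hash: sum = 105+155+186+214+177+194+144 = 1175 → 04 97.
Outer input = (K'⊕opad) ∥ inner = 03 f1 d0 bc db a8 ∥ 04 97.
Outer hash (tag): sum = 3+241+208+188+219+168+4+151 = 1182 → 04 9e.

049e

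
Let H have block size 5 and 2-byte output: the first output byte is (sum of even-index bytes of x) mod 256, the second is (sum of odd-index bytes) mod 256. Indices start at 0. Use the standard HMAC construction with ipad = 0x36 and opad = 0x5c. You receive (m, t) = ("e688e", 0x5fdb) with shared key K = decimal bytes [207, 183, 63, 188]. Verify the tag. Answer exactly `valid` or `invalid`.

Key decimal bytes [207, 183, 63, 188] = cf b7 3f bc is 4 bytes ≤ B = 5; zero-pad to 5 bytes: K' = cf b7 3f bc 00.
K' ⊕ ipad = f9 81 09 8a 36; K' ⊕ opad = 93 eb 63 e0 5c.
Inner hash: even-index sum = 422 mod 256 = 166; odd-index sum = 525 mod 256 = 13 → a6 0d.
Outer hash (recomputed tag): even-index sum = 351 mod 256 = 95; odd-index sum = 625 mod 256 = 113 → 5f 71.
Recomputed tag = 5f71; claimed = 5fdb → mismatch.

invalid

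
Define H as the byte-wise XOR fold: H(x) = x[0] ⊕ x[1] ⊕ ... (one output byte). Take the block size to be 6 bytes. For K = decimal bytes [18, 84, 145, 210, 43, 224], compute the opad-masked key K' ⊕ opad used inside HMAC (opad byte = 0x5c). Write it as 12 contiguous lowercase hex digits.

Key decimal bytes [18, 84, 145, 210, 43, 224] = 12 54 91 d2 2b e0 is exactly B = 6 bytes: K' = 12 54 91 d2 2b e0.
XOR each byte with 0x5c: 12⊕5c=4e, 54⊕5c=08, 91⊕5c=cd, d2⊕5c=8e, 2b⊕5c=77, e0⊕5c=bc.

4e08cd8e77bc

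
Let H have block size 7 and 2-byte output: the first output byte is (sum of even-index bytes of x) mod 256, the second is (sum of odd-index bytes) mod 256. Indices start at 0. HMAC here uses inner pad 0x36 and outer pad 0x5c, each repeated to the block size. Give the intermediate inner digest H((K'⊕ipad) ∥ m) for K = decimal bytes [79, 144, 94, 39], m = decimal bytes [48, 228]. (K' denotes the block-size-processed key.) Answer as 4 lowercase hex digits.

311d

Key decimal bytes [79, 144, 94, 39] = 4f 90 5e 27 is 4 bytes ≤ B = 7; zero-pad to 7 bytes: K' = 4f 90 5e 27 00 00 00.
K' ⊕ ipad = 79 a6 68 11 36 36 36.
Inner input = 79 a6 68 11 36 36 36 ∥ 30 e4.
Inner hash: even-index sum = 561 mod 256 = 49; odd-index sum = 285 mod 256 = 29 → 31 1d.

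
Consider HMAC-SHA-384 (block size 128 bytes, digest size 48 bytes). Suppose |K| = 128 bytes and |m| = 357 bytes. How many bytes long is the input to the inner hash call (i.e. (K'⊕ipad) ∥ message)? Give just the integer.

485

Key is 128 ≤ 128 bytes, zero-padded: |K'| = 128.
Inner input = (K'⊕ipad) ∥ m → 128 + 357 = 485 bytes.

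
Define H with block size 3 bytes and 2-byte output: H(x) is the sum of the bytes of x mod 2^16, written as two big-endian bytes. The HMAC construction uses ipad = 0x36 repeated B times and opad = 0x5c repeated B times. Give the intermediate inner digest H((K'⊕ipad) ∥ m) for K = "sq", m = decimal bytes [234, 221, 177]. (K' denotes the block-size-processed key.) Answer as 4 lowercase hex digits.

Key "sq" = 73 71 is 2 bytes ≤ B = 3; zero-pad to 3 bytes: K' = 73 71 00.
K' ⊕ ipad = 45 47 36.
Inner input = 45 47 36 ∥ ea dd b1.
Inner hash: sum = 69+71+54+234+221+177 = 826 → 03 3a.

033a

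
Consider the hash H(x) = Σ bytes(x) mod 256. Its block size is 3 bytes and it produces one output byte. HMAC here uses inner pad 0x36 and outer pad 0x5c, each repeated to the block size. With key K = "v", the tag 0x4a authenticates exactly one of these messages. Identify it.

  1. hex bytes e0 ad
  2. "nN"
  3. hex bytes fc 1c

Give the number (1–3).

2

Key "v" = 76 is 1 byte ≤ B = 3; zero-pad to 3 bytes: K' = 76 00 00.
K' ⊕ ipad = 40 36 36; K' ⊕ opad = 2a 5c 5c.
m1: inner = H(40 36 36 e0 ad) = 39; tag = H(2a 5c 5c 39) = 1b
m2: inner = H(40 36 36 6e 4e) = 68; tag = H(2a 5c 5c 68) = 4a ← matches
m3: inner = H(40 36 36 fc 1c) = c4; tag = H(2a 5c 5c c4) = a6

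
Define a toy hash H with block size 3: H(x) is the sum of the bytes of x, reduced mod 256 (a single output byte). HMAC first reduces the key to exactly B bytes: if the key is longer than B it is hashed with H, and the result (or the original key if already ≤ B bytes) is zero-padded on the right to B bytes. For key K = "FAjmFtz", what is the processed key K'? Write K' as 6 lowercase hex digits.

920000

|K| = 7 > B = 3, so first hash the key.
H(K): sum = 70+65+106+109+70+116+122 = 658; mod 256 = 146 → 92.
Zero-pad H(K) = 92 to 3 bytes: K' = 92 00 00.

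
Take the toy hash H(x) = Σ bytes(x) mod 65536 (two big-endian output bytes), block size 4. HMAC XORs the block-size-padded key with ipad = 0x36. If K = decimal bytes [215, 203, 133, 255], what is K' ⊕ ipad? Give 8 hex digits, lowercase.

e1fdb3c9

Key decimal bytes [215, 203, 133, 255] = d7 cb 85 ff is exactly B = 4 bytes: K' = d7 cb 85 ff.
XOR each byte with 0x36: d7⊕36=e1, cb⊕36=fd, 85⊕36=b3, ff⊕36=c9.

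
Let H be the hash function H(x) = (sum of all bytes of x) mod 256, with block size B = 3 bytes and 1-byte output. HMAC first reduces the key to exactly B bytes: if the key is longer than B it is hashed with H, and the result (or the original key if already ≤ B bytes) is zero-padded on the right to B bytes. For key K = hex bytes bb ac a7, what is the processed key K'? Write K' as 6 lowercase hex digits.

Key hex bytes bb ac a7 is exactly B = 3 bytes: K' = bb ac a7.

bbaca7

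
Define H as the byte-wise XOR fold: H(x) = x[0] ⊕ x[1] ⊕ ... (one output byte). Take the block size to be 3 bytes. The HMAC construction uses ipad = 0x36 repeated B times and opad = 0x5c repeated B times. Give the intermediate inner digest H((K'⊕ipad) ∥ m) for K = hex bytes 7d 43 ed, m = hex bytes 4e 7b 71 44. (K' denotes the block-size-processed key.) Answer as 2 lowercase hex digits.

Key hex bytes 7d 43 ed is exactly B = 3 bytes: K' = 7d 43 ed.
K' ⊕ ipad = 4b 75 db.
Inner input = 4b 75 db ∥ 4e 7b 71 44.
Inner hash: XOR 4b⊕75⊕db⊕4e⊕7b⊕71⊕44 = e5.

e5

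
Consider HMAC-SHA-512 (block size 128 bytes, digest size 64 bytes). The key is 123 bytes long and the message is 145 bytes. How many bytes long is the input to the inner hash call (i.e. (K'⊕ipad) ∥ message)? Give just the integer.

Key is 123 ≤ 128 bytes, zero-padded: |K'| = 128.
Inner input = (K'⊕ipad) ∥ m → 128 + 145 = 273 bytes.

273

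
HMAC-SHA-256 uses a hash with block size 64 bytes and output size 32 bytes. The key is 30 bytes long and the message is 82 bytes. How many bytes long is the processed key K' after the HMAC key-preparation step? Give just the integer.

64

Key is 30 ≤ 64 bytes, zero-padded: |K'| = 64.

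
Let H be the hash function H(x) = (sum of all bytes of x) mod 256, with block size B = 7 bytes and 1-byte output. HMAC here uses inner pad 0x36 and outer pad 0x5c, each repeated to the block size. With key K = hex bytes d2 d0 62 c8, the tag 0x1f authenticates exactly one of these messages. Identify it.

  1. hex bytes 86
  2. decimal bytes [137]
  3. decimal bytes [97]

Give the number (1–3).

3

Key hex bytes d2 d0 62 c8 is 4 bytes ≤ B = 7; zero-pad to 7 bytes: K' = d2 d0 62 c8 00 00 00.
K' ⊕ ipad = e4 e6 54 fe 36 36 36; K' ⊕ opad = 8e 8c 3e 94 5c 5c 5c.
m1: inner = H(e4 e6 54 fe 36 36 36 86) = 44; tag = H(8e 8c 3e 94 5c 5c 5c 44) = 44
m2: inner = H(e4 e6 54 fe 36 36 36 89) = 47; tag = H(8e 8c 3e 94 5c 5c 5c 47) = 47
m3: inner = H(e4 e6 54 fe 36 36 36 61) = 1f; tag = H(8e 8c 3e 94 5c 5c 5c 1f) = 1f ← matches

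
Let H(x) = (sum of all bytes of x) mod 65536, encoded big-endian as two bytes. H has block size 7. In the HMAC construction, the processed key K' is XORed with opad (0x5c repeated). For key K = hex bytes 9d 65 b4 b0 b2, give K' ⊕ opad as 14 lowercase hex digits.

c139e8ecee5c5c

Key hex bytes 9d 65 b4 b0 b2 is 5 bytes ≤ B = 7; zero-pad to 7 bytes: K' = 9d 65 b4 b0 b2 00 00.
XOR each byte with 0x5c: 9d⊕5c=c1, 65⊕5c=39, b4⊕5c=e8, b0⊕5c=ec, b2⊕5c=ee, 00⊕5c=5c, 00⊕5c=5c.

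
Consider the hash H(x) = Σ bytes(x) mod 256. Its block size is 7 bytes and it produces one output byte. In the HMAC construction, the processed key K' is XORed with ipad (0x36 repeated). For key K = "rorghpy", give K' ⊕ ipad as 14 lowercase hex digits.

445944515e464f

Key "rorghpy" = 72 6f 72 67 68 70 79 is exactly B = 7 bytes: K' = 72 6f 72 67 68 70 79.
XOR each byte with 0x36: 72⊕36=44, 6f⊕36=59, 72⊕36=44, 67⊕36=51, 68⊕36=5e, 70⊕36=46, 79⊕36=4f.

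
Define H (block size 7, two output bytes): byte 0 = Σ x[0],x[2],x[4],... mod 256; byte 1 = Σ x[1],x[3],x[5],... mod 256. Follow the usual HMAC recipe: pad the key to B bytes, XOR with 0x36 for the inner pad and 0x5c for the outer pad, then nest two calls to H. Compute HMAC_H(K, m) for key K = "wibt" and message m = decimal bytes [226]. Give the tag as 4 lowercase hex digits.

Key "wibt" = 77 69 62 74 is 4 bytes ≤ B = 7; zero-pad to 7 bytes: K' = 77 69 62 74 00 00 00.
K' ⊕ ipad = 41 5f 54 42 36 36 36.  K' ⊕ opad = 2b 35 3e 28 5c 5c 5c.
Inner input = (K'⊕ipad) ∥ m = 41 5f 54 42 36 36 36 ∥ e2.
Inner hash: even-index sum = 257 mod 256 = 1; odd-index sum = 441 mod 256 = 185 → 01 b9.
Outer input = (K'⊕opad) ∥ inner = 2b 35 3e 28 5c 5c 5c ∥ 01 b9.
Outer hash (tag): even-index sum = 474 mod 256 = 218; odd-index sum = 186 mod 256 = 186 → da ba.

daba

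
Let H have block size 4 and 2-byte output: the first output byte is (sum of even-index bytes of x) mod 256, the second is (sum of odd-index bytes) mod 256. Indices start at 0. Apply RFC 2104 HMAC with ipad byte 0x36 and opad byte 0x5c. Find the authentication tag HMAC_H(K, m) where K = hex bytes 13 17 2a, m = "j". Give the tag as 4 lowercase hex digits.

Key hex bytes 13 17 2a is 3 bytes ≤ B = 4; zero-pad to 4 bytes: K' = 13 17 2a 00.
K' ⊕ ipad = 25 21 1c 36.  K' ⊕ opad = 4f 4b 76 5c.
Inner input = (K'⊕ipad) ∥ m = 25 21 1c 36 ∥ 6a.
Inner hash: even-index sum = 171 mod 256 = 171; odd-index sum = 87 mod 256 = 87 → ab 57.
Outer input = (K'⊕opad) ∥ inner = 4f 4b 76 5c ∥ ab 57.
Outer hash (tag): even-index sum = 368 mod 256 = 112; odd-index sum = 254 mod 256 = 254 → 70 fe.

70fe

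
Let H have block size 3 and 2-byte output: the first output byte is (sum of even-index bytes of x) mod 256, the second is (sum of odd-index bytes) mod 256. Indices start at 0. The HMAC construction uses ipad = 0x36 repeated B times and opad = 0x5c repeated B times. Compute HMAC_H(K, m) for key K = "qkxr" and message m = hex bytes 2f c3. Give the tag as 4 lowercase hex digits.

Key "qkxr" = 71 6b 78 72 is 4 bytes > B = 3, so hash it first: H(key) = e9 dd, then zero-pad to 3 bytes: K' = e9 dd 00.
K' ⊕ ipad = df eb 36.  K' ⊕ opad = b5 81 5c.
Inner input = (K'⊕ipad) ∥ m = df eb 36 ∥ 2f c3.
Inner hash: even-index sum = 472 mod 256 = 216; odd-index sum = 282 mod 256 = 26 → d8 1a.
Outer input = (K'⊕opad) ∥ inner = b5 81 5c ∥ d8 1a.
Outer hash (tag): even-index sum = 299 mod 256 = 43; odd-index sum = 345 mod 256 = 89 → 2b 59.

2b59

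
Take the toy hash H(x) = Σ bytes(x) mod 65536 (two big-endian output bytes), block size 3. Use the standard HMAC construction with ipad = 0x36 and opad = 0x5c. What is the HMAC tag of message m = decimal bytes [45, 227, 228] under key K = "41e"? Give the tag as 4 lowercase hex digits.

0160

Key "41e" = 34 31 65 is exactly B = 3 bytes: K' = 34 31 65.
K' ⊕ ipad = 02 07 53.  K' ⊕ opad = 68 6d 39.
Inner input = (K'⊕ipad) ∥ m = 02 07 53 ∥ 2d e3 e4.
Inner hash: sum = 2+7+83+45+227+228 = 592 → 02 50.
Outer input = (K'⊕opad) ∥ inner = 68 6d 39 ∥ 02 50.
Outer hash (tag): sum = 104+109+57+2+80 = 352 → 01 60.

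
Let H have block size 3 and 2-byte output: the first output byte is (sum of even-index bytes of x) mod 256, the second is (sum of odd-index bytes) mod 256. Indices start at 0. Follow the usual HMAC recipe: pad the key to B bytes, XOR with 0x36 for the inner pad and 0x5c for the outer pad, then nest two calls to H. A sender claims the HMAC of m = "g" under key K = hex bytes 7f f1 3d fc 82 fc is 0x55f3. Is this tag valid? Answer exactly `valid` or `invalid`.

invalid

Key hex bytes 7f f1 3d fc 82 fc is 6 bytes > B = 3, so hash it first: H(key) = 3e e9, then zero-pad to 3 bytes: K' = 3e e9 00.
K' ⊕ ipad = 08 df 36; K' ⊕ opad = 62 b5 5c.
Inner hash: even-index sum = 62 mod 256 = 62; odd-index sum = 326 mod 256 = 70 → 3e 46.
Outer hash (recomputed tag): even-index sum = 260 mod 256 = 4; odd-index sum = 243 mod 256 = 243 → 04 f3.
Recomputed tag = 04f3; claimed = 55f3 → mismatch.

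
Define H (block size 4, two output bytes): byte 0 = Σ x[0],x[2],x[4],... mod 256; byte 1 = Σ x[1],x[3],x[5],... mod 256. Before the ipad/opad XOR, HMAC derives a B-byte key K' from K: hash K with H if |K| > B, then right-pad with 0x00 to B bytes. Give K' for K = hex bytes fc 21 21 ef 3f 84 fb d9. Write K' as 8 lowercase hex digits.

|K| = 8 > B = 4, so first hash the key.
H(K): even-index sum = 599 mod 256 = 87; odd-index sum = 621 mod 256 = 109 → 57 6d.
Zero-pad H(K) = 57 6d to 4 bytes: K' = 57 6d 00 00.

576d0000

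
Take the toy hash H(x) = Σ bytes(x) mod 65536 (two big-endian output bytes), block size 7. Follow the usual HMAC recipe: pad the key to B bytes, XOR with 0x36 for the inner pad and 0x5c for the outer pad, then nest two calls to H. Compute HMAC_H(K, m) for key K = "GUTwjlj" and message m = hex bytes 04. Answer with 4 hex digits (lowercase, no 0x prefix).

Key "GUTwjlj" = 47 55 54 77 6a 6c 6a is exactly B = 7 bytes: K' = 47 55 54 77 6a 6c 6a.
K' ⊕ ipad = 71 63 62 41 5c 5a 5c.  K' ⊕ opad = 1b 09 08 2b 36 30 36.
Inner input = (K'⊕ipad) ∥ m = 71 63 62 41 5c 5a 5c ∥ 04.
Inner hash: sum = 113+99+98+65+92+90+92+4 = 653 → 02 8d.
Outer input = (K'⊕opad) ∥ inner = 1b 09 08 2b 36 30 36 ∥ 02 8d.
Outer hash (tag): sum = 27+9+8+43+54+48+54+2+141 = 386 → 01 82.

0182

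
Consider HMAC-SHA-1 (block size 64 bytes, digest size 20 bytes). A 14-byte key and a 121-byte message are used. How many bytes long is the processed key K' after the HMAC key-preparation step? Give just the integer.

64

Key is 14 ≤ 64 bytes, zero-padded: |K'| = 64.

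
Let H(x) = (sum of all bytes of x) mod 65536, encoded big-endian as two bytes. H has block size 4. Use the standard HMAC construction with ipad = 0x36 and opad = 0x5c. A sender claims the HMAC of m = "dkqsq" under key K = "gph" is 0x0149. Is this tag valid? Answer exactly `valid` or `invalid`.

Key "gph" = 67 70 68 is 3 bytes ≤ B = 4; zero-pad to 4 bytes: K' = 67 70 68 00.
K' ⊕ ipad = 51 46 5e 36; K' ⊕ opad = 3b 2c 34 5c.
Inner hash: sum = 81+70+94+54+100+107+113+115+113 = 847 → 03 4f.
Outer hash (recomputed tag): sum = 59+44+52+92+3+79 = 329 → 01 49.
Recomputed tag = 0149; claimed = 0149 → match.

valid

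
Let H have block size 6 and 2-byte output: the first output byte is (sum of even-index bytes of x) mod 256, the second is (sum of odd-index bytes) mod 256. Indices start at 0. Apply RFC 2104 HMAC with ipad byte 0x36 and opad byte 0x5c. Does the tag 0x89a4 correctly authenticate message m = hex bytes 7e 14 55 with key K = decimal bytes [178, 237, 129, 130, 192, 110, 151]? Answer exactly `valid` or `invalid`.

Key decimal bytes [178, 237, 129, 130, 192, 110, 151] = b2 ed 81 82 c0 6e 97 is 7 bytes > B = 6, so hash it first: H(key) = 8a dd, then zero-pad to 6 bytes: K' = 8a dd 00 00 00 00.
K' ⊕ ipad = bc eb 36 36 36 36; K' ⊕ opad = d6 81 5c 5c 5c 5c.
Inner hash: even-index sum = 507 mod 256 = 251; odd-index sum = 363 mod 256 = 107 → fb 6b.
Outer hash (recomputed tag): even-index sum = 649 mod 256 = 137; odd-index sum = 420 mod 256 = 164 → 89 a4.
Recomputed tag = 89a4; claimed = 89a4 → match.

valid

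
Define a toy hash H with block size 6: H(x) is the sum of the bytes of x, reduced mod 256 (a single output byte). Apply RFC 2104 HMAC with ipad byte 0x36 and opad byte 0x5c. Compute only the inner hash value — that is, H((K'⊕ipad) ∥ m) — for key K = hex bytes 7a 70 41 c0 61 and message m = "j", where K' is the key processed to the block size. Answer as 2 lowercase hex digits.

Key hex bytes 7a 70 41 c0 61 is 5 bytes ≤ B = 6; zero-pad to 6 bytes: K' = 7a 70 41 c0 61 00.
K' ⊕ ipad = 4c 46 77 f6 57 36.
Inner input = 4c 46 77 f6 57 36 ∥ 6a.
Inner hash: sum = 76+70+119+246+87+54+106 = 758; mod 256 = 246 → f6.

f6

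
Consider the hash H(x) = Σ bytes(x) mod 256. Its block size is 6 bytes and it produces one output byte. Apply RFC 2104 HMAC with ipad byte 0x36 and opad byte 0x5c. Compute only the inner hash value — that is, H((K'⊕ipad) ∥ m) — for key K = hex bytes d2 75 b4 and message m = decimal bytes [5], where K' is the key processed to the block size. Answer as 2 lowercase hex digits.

Key hex bytes d2 75 b4 is 3 bytes ≤ B = 6; zero-pad to 6 bytes: K' = d2 75 b4 00 00 00.
K' ⊕ ipad = e4 43 82 36 36 36.
Inner input = e4 43 82 36 36 36 ∥ 05.
Inner hash: sum = 228+67+130+54+54+54+5 = 592; mod 256 = 80 → 50.

50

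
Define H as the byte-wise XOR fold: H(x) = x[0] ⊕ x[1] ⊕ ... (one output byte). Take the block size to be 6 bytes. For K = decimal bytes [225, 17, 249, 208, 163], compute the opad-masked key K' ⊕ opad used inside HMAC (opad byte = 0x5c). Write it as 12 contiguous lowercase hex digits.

Key decimal bytes [225, 17, 249, 208, 163] = e1 11 f9 d0 a3 is 5 bytes ≤ B = 6; zero-pad to 6 bytes: K' = e1 11 f9 d0 a3 00.
XOR each byte with 0x5c: e1⊕5c=bd, 11⊕5c=4d, f9⊕5c=a5, d0⊕5c=8c, a3⊕5c=ff, 00⊕5c=5c.

bd4da58cff5c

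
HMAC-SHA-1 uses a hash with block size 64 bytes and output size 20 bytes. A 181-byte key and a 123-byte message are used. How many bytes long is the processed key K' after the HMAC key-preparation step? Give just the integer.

Key is 181 > 64 bytes, so it is hashed to 20 bytes then zero-padded to 64: |K'| = 64.

64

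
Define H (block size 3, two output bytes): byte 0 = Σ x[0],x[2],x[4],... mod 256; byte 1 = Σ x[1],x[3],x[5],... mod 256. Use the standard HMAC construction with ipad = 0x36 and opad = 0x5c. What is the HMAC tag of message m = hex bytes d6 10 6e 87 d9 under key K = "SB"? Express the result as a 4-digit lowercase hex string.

fc50

Key "SB" = 53 42 is 2 bytes ≤ B = 3; zero-pad to 3 bytes: K' = 53 42 00.
K' ⊕ ipad = 65 74 36.  K' ⊕ opad = 0f 1e 5c.
Inner input = (K'⊕ipad) ∥ m = 65 74 36 ∥ d6 10 6e 87 d9.
Inner hash: even-index sum = 306 mod 256 = 50; odd-index sum = 657 mod 256 = 145 → 32 91.
Outer input = (K'⊕opad) ∥ inner = 0f 1e 5c ∥ 32 91.
Outer hash (tag): even-index sum = 252 mod 256 = 252; odd-index sum = 80 mod 256 = 80 → fc 50.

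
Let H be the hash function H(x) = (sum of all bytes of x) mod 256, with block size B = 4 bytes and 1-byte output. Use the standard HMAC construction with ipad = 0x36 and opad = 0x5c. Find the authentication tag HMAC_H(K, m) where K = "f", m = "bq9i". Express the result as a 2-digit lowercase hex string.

b5

Key "f" = 66 is 1 byte ≤ B = 4; zero-pad to 4 bytes: K' = 66 00 00 00.
K' ⊕ ipad = 50 36 36 36.  K' ⊕ opad = 3a 5c 5c 5c.
Inner input = (K'⊕ipad) ∥ m = 50 36 36 36 ∥ 62 71 39 69.
Inner hash: sum = 80+54+54+54+98+113+57+105 = 615; mod 256 = 103 → 67.
Outer input = (K'⊕opad) ∥ inner = 3a 5c 5c 5c ∥ 67.
Outer hash (tag): sum = 58+92+92+92+103 = 437; mod 256 = 181 → b5.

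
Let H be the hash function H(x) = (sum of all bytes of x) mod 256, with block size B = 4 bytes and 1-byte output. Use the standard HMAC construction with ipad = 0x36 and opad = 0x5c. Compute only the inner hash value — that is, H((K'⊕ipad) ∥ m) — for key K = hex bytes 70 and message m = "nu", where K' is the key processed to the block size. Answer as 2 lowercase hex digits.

Key hex bytes 70 is 1 byte ≤ B = 4; zero-pad to 4 bytes: K' = 70 00 00 00.
K' ⊕ ipad = 46 36 36 36.
Inner input = 46 36 36 36 ∥ 6e 75.
Inner hash: sum = 70+54+54+54+110+117 = 459; mod 256 = 203 → cb.

cb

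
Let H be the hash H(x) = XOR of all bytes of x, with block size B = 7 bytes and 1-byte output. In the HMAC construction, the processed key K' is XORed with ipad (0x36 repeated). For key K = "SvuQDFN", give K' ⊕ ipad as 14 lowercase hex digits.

65404367727078

Key "SvuQDFN" = 53 76 75 51 44 46 4e is exactly B = 7 bytes: K' = 53 76 75 51 44 46 4e.
XOR each byte with 0x36: 53⊕36=65, 76⊕36=40, 75⊕36=43, 51⊕36=67, 44⊕36=72, 46⊕36=70, 4e⊕36=78.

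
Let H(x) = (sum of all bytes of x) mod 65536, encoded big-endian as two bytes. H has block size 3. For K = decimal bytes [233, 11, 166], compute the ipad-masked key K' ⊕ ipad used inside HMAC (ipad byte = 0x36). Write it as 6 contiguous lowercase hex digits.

Key decimal bytes [233, 11, 166] = e9 0b a6 is exactly B = 3 bytes: K' = e9 0b a6.
XOR each byte with 0x36: e9⊕36=df, 0b⊕36=3d, a6⊕36=90.

df3d90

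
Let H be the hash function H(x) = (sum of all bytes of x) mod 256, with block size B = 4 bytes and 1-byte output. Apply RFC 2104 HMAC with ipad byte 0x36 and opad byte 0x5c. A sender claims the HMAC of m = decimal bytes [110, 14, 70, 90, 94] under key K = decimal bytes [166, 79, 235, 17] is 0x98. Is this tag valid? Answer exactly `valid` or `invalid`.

valid

Key decimal bytes [166, 79, 235, 17] = a6 4f eb 11 is exactly B = 4 bytes: K' = a6 4f eb 11.
K' ⊕ ipad = 90 79 dd 27; K' ⊕ opad = fa 13 b7 4d.
Inner hash: sum = 144+121+221+39+110+14+70+90+94 = 903; mod 256 = 135 → 87.
Outer hash (recomputed tag): sum = 250+19+183+77+135 = 664; mod 256 = 152 → 98.
Recomputed tag = 98; claimed = 98 → match.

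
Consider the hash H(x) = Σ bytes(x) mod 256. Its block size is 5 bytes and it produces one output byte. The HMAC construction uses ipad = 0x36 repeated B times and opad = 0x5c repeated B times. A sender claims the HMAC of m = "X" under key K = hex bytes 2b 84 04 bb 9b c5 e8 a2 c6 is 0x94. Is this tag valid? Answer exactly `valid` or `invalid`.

Key hex bytes 2b 84 04 bb 9b c5 e8 a2 c6 is 9 bytes > B = 5, so hash it first: H(key) = 1e, then zero-pad to 5 bytes: K' = 1e 00 00 00 00.
K' ⊕ ipad = 28 36 36 36 36; K' ⊕ opad = 42 5c 5c 5c 5c.
Inner hash: sum = 40+54+54+54+54+88 = 344; mod 256 = 88 → 58.
Outer hash (recomputed tag): sum = 66+92+92+92+92+88 = 522; mod 256 = 10 → 0a.
Recomputed tag = 0a; claimed = 94 → mismatch.

invalid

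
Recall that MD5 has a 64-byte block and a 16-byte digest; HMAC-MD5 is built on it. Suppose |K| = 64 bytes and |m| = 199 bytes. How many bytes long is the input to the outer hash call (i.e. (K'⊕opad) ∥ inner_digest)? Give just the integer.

Key is 64 ≤ 64 bytes, zero-padded: |K'| = 64.
Outer input = (K'⊕opad) ∥ H(inner) → 64 + 16 = 80 bytes.

80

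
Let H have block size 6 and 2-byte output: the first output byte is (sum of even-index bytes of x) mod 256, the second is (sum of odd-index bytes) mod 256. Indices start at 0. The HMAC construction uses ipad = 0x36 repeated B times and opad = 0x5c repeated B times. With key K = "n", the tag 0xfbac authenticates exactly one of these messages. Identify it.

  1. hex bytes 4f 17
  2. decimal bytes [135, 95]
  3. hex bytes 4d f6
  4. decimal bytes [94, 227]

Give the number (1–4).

3

Key "n" = 6e is 1 byte ≤ B = 6; zero-pad to 6 bytes: K' = 6e 00 00 00 00 00.
K' ⊕ ipad = 58 36 36 36 36 36; K' ⊕ opad = 32 5c 5c 5c 5c 5c.
m1: inner = H(58 36 36 36 36 36 4f 17) = 13 b9; tag = H(32 5c 5c 5c 5c 5c 13 b9) = fdcd
m2: inner = H(58 36 36 36 36 36 87 5f) = 4b 01; tag = H(32 5c 5c 5c 5c 5c 4b 01) = 3515
m3: inner = H(58 36 36 36 36 36 4d f6) = 11 98; tag = H(32 5c 5c 5c 5c 5c 11 98) = fbac ← matches
m4: inner = H(58 36 36 36 36 36 5e e3) = 22 85; tag = H(32 5c 5c 5c 5c 5c 22 85) = 0c99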